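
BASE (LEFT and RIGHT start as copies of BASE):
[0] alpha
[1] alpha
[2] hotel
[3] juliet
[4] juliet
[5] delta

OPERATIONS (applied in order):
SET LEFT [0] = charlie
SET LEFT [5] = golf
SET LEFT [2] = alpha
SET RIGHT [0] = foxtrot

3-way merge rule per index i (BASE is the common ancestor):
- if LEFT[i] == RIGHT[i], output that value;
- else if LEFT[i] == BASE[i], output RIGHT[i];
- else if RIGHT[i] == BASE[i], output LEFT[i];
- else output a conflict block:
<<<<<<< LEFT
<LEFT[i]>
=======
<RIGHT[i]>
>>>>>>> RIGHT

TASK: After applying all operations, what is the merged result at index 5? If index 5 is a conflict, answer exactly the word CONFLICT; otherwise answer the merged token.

Answer: golf

Derivation:
Final LEFT:  [charlie, alpha, alpha, juliet, juliet, golf]
Final RIGHT: [foxtrot, alpha, hotel, juliet, juliet, delta]
i=0: BASE=alpha L=charlie R=foxtrot all differ -> CONFLICT
i=1: L=alpha R=alpha -> agree -> alpha
i=2: L=alpha, R=hotel=BASE -> take LEFT -> alpha
i=3: L=juliet R=juliet -> agree -> juliet
i=4: L=juliet R=juliet -> agree -> juliet
i=5: L=golf, R=delta=BASE -> take LEFT -> golf
Index 5 -> golf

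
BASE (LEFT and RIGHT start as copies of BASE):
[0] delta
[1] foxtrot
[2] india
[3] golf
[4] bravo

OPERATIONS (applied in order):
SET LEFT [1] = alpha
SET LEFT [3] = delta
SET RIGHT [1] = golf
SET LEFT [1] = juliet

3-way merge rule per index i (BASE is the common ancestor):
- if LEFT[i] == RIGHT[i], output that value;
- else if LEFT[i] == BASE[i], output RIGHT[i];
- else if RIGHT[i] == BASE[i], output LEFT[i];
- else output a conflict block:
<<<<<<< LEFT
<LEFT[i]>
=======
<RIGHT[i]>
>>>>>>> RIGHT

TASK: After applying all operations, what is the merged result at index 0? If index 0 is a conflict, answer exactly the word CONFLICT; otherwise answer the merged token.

Answer: delta

Derivation:
Final LEFT:  [delta, juliet, india, delta, bravo]
Final RIGHT: [delta, golf, india, golf, bravo]
i=0: L=delta R=delta -> agree -> delta
i=1: BASE=foxtrot L=juliet R=golf all differ -> CONFLICT
i=2: L=india R=india -> agree -> india
i=3: L=delta, R=golf=BASE -> take LEFT -> delta
i=4: L=bravo R=bravo -> agree -> bravo
Index 0 -> delta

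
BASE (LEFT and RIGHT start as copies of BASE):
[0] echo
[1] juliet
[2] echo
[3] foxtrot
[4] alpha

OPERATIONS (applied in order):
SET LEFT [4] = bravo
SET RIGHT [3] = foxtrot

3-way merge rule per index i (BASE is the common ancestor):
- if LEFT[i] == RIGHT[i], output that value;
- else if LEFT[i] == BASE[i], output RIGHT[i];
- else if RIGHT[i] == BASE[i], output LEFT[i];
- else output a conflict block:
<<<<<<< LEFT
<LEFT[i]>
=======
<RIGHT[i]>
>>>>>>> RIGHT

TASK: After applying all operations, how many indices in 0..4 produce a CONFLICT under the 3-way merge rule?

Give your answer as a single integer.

Answer: 0

Derivation:
Final LEFT:  [echo, juliet, echo, foxtrot, bravo]
Final RIGHT: [echo, juliet, echo, foxtrot, alpha]
i=0: L=echo R=echo -> agree -> echo
i=1: L=juliet R=juliet -> agree -> juliet
i=2: L=echo R=echo -> agree -> echo
i=3: L=foxtrot R=foxtrot -> agree -> foxtrot
i=4: L=bravo, R=alpha=BASE -> take LEFT -> bravo
Conflict count: 0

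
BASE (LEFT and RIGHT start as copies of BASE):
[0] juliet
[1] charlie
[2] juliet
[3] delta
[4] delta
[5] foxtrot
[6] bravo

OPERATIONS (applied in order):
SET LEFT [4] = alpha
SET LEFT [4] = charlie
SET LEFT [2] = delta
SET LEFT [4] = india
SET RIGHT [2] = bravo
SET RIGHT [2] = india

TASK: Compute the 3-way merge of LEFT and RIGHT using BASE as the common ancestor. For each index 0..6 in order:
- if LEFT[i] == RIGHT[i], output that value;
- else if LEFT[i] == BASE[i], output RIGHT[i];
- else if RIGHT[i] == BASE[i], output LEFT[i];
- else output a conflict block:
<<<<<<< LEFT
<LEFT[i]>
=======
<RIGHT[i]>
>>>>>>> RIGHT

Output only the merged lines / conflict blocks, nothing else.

Final LEFT:  [juliet, charlie, delta, delta, india, foxtrot, bravo]
Final RIGHT: [juliet, charlie, india, delta, delta, foxtrot, bravo]
i=0: L=juliet R=juliet -> agree -> juliet
i=1: L=charlie R=charlie -> agree -> charlie
i=2: BASE=juliet L=delta R=india all differ -> CONFLICT
i=3: L=delta R=delta -> agree -> delta
i=4: L=india, R=delta=BASE -> take LEFT -> india
i=5: L=foxtrot R=foxtrot -> agree -> foxtrot
i=6: L=bravo R=bravo -> agree -> bravo

Answer: juliet
charlie
<<<<<<< LEFT
delta
=======
india
>>>>>>> RIGHT
delta
india
foxtrot
bravo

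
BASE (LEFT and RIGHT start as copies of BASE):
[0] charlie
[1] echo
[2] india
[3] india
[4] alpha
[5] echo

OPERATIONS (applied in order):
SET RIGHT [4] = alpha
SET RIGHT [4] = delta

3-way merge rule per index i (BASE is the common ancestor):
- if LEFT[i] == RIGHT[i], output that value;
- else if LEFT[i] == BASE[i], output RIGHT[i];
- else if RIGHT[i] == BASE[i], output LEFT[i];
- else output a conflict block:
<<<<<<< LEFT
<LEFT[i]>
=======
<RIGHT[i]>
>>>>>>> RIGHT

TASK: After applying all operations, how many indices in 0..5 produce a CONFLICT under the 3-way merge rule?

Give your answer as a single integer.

Answer: 0

Derivation:
Final LEFT:  [charlie, echo, india, india, alpha, echo]
Final RIGHT: [charlie, echo, india, india, delta, echo]
i=0: L=charlie R=charlie -> agree -> charlie
i=1: L=echo R=echo -> agree -> echo
i=2: L=india R=india -> agree -> india
i=3: L=india R=india -> agree -> india
i=4: L=alpha=BASE, R=delta -> take RIGHT -> delta
i=5: L=echo R=echo -> agree -> echo
Conflict count: 0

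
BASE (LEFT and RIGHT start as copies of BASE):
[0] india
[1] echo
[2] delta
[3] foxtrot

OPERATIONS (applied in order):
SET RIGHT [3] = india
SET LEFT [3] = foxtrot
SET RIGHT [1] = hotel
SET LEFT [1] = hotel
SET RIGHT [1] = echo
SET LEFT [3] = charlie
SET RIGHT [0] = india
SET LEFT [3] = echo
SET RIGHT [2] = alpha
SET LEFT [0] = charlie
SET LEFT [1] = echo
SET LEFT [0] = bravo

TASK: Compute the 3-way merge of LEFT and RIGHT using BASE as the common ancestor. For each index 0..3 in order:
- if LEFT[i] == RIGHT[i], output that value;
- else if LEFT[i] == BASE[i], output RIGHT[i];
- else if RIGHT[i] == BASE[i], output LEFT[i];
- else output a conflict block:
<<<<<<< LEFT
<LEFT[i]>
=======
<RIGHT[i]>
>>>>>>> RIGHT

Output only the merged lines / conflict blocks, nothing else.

Answer: bravo
echo
alpha
<<<<<<< LEFT
echo
=======
india
>>>>>>> RIGHT

Derivation:
Final LEFT:  [bravo, echo, delta, echo]
Final RIGHT: [india, echo, alpha, india]
i=0: L=bravo, R=india=BASE -> take LEFT -> bravo
i=1: L=echo R=echo -> agree -> echo
i=2: L=delta=BASE, R=alpha -> take RIGHT -> alpha
i=3: BASE=foxtrot L=echo R=india all differ -> CONFLICT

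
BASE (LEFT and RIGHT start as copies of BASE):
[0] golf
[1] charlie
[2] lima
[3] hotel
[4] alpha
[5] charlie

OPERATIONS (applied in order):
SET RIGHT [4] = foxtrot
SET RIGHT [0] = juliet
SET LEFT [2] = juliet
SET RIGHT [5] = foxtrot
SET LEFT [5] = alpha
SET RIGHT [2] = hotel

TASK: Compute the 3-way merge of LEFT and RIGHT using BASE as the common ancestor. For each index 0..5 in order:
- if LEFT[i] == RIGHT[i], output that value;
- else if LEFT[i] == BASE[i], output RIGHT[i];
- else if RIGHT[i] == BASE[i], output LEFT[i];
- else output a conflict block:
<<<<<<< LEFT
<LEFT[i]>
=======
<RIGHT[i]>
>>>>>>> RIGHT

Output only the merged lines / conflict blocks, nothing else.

Final LEFT:  [golf, charlie, juliet, hotel, alpha, alpha]
Final RIGHT: [juliet, charlie, hotel, hotel, foxtrot, foxtrot]
i=0: L=golf=BASE, R=juliet -> take RIGHT -> juliet
i=1: L=charlie R=charlie -> agree -> charlie
i=2: BASE=lima L=juliet R=hotel all differ -> CONFLICT
i=3: L=hotel R=hotel -> agree -> hotel
i=4: L=alpha=BASE, R=foxtrot -> take RIGHT -> foxtrot
i=5: BASE=charlie L=alpha R=foxtrot all differ -> CONFLICT

Answer: juliet
charlie
<<<<<<< LEFT
juliet
=======
hotel
>>>>>>> RIGHT
hotel
foxtrot
<<<<<<< LEFT
alpha
=======
foxtrot
>>>>>>> RIGHT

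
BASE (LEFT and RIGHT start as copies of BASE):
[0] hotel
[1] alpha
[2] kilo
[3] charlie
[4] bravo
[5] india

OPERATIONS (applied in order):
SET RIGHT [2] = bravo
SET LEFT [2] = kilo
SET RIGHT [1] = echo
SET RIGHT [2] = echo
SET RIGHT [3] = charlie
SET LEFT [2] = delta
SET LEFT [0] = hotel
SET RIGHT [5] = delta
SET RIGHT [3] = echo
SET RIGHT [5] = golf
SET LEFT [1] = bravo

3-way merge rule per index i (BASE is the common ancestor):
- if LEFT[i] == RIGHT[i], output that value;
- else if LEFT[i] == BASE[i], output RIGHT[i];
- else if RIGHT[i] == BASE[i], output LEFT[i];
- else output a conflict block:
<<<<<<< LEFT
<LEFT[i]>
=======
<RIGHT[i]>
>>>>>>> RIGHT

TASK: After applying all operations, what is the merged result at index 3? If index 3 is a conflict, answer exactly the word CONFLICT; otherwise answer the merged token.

Final LEFT:  [hotel, bravo, delta, charlie, bravo, india]
Final RIGHT: [hotel, echo, echo, echo, bravo, golf]
i=0: L=hotel R=hotel -> agree -> hotel
i=1: BASE=alpha L=bravo R=echo all differ -> CONFLICT
i=2: BASE=kilo L=delta R=echo all differ -> CONFLICT
i=3: L=charlie=BASE, R=echo -> take RIGHT -> echo
i=4: L=bravo R=bravo -> agree -> bravo
i=5: L=india=BASE, R=golf -> take RIGHT -> golf
Index 3 -> echo

Answer: echo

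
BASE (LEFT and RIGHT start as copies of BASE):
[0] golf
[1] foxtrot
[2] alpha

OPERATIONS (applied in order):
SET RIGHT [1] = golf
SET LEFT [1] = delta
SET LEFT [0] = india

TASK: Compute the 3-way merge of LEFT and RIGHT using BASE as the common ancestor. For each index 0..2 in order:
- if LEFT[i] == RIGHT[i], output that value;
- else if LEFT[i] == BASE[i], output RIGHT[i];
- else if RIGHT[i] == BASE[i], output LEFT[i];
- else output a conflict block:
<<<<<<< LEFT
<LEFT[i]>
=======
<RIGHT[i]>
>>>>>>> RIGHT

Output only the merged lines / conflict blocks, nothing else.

Final LEFT:  [india, delta, alpha]
Final RIGHT: [golf, golf, alpha]
i=0: L=india, R=golf=BASE -> take LEFT -> india
i=1: BASE=foxtrot L=delta R=golf all differ -> CONFLICT
i=2: L=alpha R=alpha -> agree -> alpha

Answer: india
<<<<<<< LEFT
delta
=======
golf
>>>>>>> RIGHT
alpha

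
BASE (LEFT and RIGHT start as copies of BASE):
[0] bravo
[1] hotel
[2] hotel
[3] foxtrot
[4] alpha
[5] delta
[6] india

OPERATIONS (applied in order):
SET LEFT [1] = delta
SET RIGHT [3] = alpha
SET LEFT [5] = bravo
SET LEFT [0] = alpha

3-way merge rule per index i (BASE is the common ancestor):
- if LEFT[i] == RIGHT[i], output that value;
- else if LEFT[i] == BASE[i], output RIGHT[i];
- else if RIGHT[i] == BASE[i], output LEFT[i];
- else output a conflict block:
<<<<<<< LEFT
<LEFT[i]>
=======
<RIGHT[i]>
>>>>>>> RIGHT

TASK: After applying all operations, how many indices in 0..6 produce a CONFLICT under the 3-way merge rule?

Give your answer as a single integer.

Answer: 0

Derivation:
Final LEFT:  [alpha, delta, hotel, foxtrot, alpha, bravo, india]
Final RIGHT: [bravo, hotel, hotel, alpha, alpha, delta, india]
i=0: L=alpha, R=bravo=BASE -> take LEFT -> alpha
i=1: L=delta, R=hotel=BASE -> take LEFT -> delta
i=2: L=hotel R=hotel -> agree -> hotel
i=3: L=foxtrot=BASE, R=alpha -> take RIGHT -> alpha
i=4: L=alpha R=alpha -> agree -> alpha
i=5: L=bravo, R=delta=BASE -> take LEFT -> bravo
i=6: L=india R=india -> agree -> india
Conflict count: 0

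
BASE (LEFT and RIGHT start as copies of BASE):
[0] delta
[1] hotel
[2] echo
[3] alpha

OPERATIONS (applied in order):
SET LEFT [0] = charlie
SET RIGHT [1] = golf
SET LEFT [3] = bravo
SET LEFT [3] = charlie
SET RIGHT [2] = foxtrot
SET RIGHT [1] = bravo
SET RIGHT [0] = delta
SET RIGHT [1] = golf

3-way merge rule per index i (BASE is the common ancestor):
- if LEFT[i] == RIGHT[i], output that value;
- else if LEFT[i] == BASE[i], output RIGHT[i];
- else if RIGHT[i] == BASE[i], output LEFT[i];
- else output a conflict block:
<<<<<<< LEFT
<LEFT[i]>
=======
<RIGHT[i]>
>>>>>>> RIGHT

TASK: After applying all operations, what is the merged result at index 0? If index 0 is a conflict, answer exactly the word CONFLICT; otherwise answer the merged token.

Final LEFT:  [charlie, hotel, echo, charlie]
Final RIGHT: [delta, golf, foxtrot, alpha]
i=0: L=charlie, R=delta=BASE -> take LEFT -> charlie
i=1: L=hotel=BASE, R=golf -> take RIGHT -> golf
i=2: L=echo=BASE, R=foxtrot -> take RIGHT -> foxtrot
i=3: L=charlie, R=alpha=BASE -> take LEFT -> charlie
Index 0 -> charlie

Answer: charlie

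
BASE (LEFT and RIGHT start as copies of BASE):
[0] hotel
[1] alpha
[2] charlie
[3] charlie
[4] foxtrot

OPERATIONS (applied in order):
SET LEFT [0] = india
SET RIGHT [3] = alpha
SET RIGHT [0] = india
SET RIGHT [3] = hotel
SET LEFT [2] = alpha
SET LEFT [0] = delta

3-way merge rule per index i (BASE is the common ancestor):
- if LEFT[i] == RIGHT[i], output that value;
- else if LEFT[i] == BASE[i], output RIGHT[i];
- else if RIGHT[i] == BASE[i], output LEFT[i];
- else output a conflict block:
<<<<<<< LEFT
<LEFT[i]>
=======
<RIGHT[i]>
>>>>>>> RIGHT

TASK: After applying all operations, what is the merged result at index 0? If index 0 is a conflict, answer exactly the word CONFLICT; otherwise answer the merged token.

Final LEFT:  [delta, alpha, alpha, charlie, foxtrot]
Final RIGHT: [india, alpha, charlie, hotel, foxtrot]
i=0: BASE=hotel L=delta R=india all differ -> CONFLICT
i=1: L=alpha R=alpha -> agree -> alpha
i=2: L=alpha, R=charlie=BASE -> take LEFT -> alpha
i=3: L=charlie=BASE, R=hotel -> take RIGHT -> hotel
i=4: L=foxtrot R=foxtrot -> agree -> foxtrot
Index 0 -> CONFLICT

Answer: CONFLICT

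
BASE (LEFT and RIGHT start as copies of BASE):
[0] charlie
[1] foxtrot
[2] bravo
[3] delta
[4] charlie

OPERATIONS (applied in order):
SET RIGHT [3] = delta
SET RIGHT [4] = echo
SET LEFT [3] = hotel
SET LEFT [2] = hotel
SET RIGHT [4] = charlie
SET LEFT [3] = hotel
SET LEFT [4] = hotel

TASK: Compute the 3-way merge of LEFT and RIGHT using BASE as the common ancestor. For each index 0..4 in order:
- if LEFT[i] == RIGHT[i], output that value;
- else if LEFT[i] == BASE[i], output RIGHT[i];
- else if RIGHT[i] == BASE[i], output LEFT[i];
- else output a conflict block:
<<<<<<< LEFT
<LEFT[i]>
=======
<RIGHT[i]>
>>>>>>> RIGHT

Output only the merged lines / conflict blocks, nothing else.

Final LEFT:  [charlie, foxtrot, hotel, hotel, hotel]
Final RIGHT: [charlie, foxtrot, bravo, delta, charlie]
i=0: L=charlie R=charlie -> agree -> charlie
i=1: L=foxtrot R=foxtrot -> agree -> foxtrot
i=2: L=hotel, R=bravo=BASE -> take LEFT -> hotel
i=3: L=hotel, R=delta=BASE -> take LEFT -> hotel
i=4: L=hotel, R=charlie=BASE -> take LEFT -> hotel

Answer: charlie
foxtrot
hotel
hotel
hotel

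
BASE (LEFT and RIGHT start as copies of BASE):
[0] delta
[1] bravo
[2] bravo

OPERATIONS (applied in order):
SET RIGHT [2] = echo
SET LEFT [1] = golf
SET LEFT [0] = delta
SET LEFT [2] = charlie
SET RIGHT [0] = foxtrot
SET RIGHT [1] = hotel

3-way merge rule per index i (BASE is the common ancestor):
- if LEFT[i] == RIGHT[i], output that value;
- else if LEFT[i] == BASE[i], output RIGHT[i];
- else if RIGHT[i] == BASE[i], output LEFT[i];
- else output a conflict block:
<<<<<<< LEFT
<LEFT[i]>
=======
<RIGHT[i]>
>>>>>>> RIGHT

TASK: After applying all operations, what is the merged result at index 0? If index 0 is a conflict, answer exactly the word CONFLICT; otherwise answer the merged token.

Answer: foxtrot

Derivation:
Final LEFT:  [delta, golf, charlie]
Final RIGHT: [foxtrot, hotel, echo]
i=0: L=delta=BASE, R=foxtrot -> take RIGHT -> foxtrot
i=1: BASE=bravo L=golf R=hotel all differ -> CONFLICT
i=2: BASE=bravo L=charlie R=echo all differ -> CONFLICT
Index 0 -> foxtrot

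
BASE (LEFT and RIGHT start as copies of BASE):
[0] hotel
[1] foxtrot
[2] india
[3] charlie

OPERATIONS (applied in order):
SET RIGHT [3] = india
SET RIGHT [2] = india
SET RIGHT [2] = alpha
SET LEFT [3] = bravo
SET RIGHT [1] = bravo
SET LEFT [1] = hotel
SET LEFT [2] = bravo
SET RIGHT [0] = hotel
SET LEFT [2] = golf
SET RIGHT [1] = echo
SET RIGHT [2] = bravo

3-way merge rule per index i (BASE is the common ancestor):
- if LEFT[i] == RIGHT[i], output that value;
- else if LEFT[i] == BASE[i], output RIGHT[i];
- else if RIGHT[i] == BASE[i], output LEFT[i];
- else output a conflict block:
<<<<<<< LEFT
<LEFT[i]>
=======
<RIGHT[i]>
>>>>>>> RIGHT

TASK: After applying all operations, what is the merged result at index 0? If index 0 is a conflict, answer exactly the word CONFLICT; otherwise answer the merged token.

Answer: hotel

Derivation:
Final LEFT:  [hotel, hotel, golf, bravo]
Final RIGHT: [hotel, echo, bravo, india]
i=0: L=hotel R=hotel -> agree -> hotel
i=1: BASE=foxtrot L=hotel R=echo all differ -> CONFLICT
i=2: BASE=india L=golf R=bravo all differ -> CONFLICT
i=3: BASE=charlie L=bravo R=india all differ -> CONFLICT
Index 0 -> hotel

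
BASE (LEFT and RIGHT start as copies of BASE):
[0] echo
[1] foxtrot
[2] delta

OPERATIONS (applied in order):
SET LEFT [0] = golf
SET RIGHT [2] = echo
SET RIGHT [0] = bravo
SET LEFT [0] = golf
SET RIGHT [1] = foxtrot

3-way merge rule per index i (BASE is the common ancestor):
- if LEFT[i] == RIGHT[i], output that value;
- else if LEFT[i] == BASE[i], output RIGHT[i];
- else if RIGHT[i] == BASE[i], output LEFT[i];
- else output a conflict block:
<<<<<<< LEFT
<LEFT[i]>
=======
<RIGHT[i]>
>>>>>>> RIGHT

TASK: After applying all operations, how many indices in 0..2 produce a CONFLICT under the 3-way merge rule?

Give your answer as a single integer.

Answer: 1

Derivation:
Final LEFT:  [golf, foxtrot, delta]
Final RIGHT: [bravo, foxtrot, echo]
i=0: BASE=echo L=golf R=bravo all differ -> CONFLICT
i=1: L=foxtrot R=foxtrot -> agree -> foxtrot
i=2: L=delta=BASE, R=echo -> take RIGHT -> echo
Conflict count: 1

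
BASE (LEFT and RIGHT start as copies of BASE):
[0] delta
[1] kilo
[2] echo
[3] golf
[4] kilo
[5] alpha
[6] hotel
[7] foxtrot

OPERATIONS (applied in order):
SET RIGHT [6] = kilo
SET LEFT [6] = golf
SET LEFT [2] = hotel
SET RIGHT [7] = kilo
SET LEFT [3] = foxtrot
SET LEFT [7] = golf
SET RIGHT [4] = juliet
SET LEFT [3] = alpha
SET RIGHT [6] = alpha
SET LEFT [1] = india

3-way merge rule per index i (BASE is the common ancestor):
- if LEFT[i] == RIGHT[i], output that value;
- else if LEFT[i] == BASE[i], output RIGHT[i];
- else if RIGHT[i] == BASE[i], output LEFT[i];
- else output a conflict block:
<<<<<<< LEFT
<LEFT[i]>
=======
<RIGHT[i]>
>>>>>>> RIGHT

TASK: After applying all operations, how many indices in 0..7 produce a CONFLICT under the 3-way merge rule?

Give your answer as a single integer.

Answer: 2

Derivation:
Final LEFT:  [delta, india, hotel, alpha, kilo, alpha, golf, golf]
Final RIGHT: [delta, kilo, echo, golf, juliet, alpha, alpha, kilo]
i=0: L=delta R=delta -> agree -> delta
i=1: L=india, R=kilo=BASE -> take LEFT -> india
i=2: L=hotel, R=echo=BASE -> take LEFT -> hotel
i=3: L=alpha, R=golf=BASE -> take LEFT -> alpha
i=4: L=kilo=BASE, R=juliet -> take RIGHT -> juliet
i=5: L=alpha R=alpha -> agree -> alpha
i=6: BASE=hotel L=golf R=alpha all differ -> CONFLICT
i=7: BASE=foxtrot L=golf R=kilo all differ -> CONFLICT
Conflict count: 2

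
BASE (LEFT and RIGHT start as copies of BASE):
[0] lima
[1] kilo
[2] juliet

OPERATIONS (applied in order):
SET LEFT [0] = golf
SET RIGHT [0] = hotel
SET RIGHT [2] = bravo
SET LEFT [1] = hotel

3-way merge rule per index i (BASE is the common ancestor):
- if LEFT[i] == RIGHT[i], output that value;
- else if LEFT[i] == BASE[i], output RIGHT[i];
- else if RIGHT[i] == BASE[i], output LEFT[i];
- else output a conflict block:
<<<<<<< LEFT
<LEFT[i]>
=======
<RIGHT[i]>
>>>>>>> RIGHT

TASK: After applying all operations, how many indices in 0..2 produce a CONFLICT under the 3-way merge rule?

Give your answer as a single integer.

Answer: 1

Derivation:
Final LEFT:  [golf, hotel, juliet]
Final RIGHT: [hotel, kilo, bravo]
i=0: BASE=lima L=golf R=hotel all differ -> CONFLICT
i=1: L=hotel, R=kilo=BASE -> take LEFT -> hotel
i=2: L=juliet=BASE, R=bravo -> take RIGHT -> bravo
Conflict count: 1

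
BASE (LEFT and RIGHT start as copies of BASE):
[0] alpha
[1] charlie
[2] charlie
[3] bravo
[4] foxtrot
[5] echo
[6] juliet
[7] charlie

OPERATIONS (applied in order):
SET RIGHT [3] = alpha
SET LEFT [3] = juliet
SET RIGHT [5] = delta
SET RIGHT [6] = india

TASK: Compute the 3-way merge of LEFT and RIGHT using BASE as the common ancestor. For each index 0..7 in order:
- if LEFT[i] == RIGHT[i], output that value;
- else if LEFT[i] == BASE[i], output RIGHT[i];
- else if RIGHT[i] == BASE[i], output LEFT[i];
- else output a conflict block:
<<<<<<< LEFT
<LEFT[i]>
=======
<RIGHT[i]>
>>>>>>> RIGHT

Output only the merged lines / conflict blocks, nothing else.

Final LEFT:  [alpha, charlie, charlie, juliet, foxtrot, echo, juliet, charlie]
Final RIGHT: [alpha, charlie, charlie, alpha, foxtrot, delta, india, charlie]
i=0: L=alpha R=alpha -> agree -> alpha
i=1: L=charlie R=charlie -> agree -> charlie
i=2: L=charlie R=charlie -> agree -> charlie
i=3: BASE=bravo L=juliet R=alpha all differ -> CONFLICT
i=4: L=foxtrot R=foxtrot -> agree -> foxtrot
i=5: L=echo=BASE, R=delta -> take RIGHT -> delta
i=6: L=juliet=BASE, R=india -> take RIGHT -> india
i=7: L=charlie R=charlie -> agree -> charlie

Answer: alpha
charlie
charlie
<<<<<<< LEFT
juliet
=======
alpha
>>>>>>> RIGHT
foxtrot
delta
india
charlie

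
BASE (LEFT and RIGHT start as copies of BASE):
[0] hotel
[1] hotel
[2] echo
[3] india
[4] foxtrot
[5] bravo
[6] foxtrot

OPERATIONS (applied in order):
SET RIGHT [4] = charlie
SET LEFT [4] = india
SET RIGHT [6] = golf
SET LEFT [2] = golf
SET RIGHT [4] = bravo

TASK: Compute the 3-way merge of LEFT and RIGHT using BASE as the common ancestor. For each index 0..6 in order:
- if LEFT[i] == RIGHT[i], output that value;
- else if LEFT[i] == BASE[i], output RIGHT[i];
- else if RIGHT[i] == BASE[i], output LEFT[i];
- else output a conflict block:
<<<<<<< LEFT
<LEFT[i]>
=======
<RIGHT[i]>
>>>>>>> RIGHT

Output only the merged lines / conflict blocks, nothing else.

Final LEFT:  [hotel, hotel, golf, india, india, bravo, foxtrot]
Final RIGHT: [hotel, hotel, echo, india, bravo, bravo, golf]
i=0: L=hotel R=hotel -> agree -> hotel
i=1: L=hotel R=hotel -> agree -> hotel
i=2: L=golf, R=echo=BASE -> take LEFT -> golf
i=3: L=india R=india -> agree -> india
i=4: BASE=foxtrot L=india R=bravo all differ -> CONFLICT
i=5: L=bravo R=bravo -> agree -> bravo
i=6: L=foxtrot=BASE, R=golf -> take RIGHT -> golf

Answer: hotel
hotel
golf
india
<<<<<<< LEFT
india
=======
bravo
>>>>>>> RIGHT
bravo
golf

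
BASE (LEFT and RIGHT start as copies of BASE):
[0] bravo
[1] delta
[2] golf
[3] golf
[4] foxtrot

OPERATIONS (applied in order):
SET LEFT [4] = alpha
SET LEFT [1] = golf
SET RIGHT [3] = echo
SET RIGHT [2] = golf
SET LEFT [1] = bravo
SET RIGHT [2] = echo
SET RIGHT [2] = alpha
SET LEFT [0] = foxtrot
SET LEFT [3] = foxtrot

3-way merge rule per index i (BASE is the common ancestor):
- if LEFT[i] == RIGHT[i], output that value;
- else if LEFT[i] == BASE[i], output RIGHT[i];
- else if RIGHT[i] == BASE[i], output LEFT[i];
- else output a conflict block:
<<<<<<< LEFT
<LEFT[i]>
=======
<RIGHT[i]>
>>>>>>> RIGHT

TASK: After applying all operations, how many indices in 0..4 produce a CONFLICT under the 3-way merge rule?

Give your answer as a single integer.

Answer: 1

Derivation:
Final LEFT:  [foxtrot, bravo, golf, foxtrot, alpha]
Final RIGHT: [bravo, delta, alpha, echo, foxtrot]
i=0: L=foxtrot, R=bravo=BASE -> take LEFT -> foxtrot
i=1: L=bravo, R=delta=BASE -> take LEFT -> bravo
i=2: L=golf=BASE, R=alpha -> take RIGHT -> alpha
i=3: BASE=golf L=foxtrot R=echo all differ -> CONFLICT
i=4: L=alpha, R=foxtrot=BASE -> take LEFT -> alpha
Conflict count: 1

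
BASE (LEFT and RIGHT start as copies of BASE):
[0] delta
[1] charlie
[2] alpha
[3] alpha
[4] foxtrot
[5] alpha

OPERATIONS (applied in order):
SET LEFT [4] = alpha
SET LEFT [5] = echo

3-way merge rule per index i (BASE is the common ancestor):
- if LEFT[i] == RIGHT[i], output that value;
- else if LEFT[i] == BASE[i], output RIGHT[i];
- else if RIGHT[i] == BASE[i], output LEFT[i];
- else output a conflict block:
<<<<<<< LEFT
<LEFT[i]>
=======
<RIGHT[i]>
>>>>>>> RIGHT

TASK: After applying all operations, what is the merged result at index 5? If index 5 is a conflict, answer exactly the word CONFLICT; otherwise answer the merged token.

Answer: echo

Derivation:
Final LEFT:  [delta, charlie, alpha, alpha, alpha, echo]
Final RIGHT: [delta, charlie, alpha, alpha, foxtrot, alpha]
i=0: L=delta R=delta -> agree -> delta
i=1: L=charlie R=charlie -> agree -> charlie
i=2: L=alpha R=alpha -> agree -> alpha
i=3: L=alpha R=alpha -> agree -> alpha
i=4: L=alpha, R=foxtrot=BASE -> take LEFT -> alpha
i=5: L=echo, R=alpha=BASE -> take LEFT -> echo
Index 5 -> echo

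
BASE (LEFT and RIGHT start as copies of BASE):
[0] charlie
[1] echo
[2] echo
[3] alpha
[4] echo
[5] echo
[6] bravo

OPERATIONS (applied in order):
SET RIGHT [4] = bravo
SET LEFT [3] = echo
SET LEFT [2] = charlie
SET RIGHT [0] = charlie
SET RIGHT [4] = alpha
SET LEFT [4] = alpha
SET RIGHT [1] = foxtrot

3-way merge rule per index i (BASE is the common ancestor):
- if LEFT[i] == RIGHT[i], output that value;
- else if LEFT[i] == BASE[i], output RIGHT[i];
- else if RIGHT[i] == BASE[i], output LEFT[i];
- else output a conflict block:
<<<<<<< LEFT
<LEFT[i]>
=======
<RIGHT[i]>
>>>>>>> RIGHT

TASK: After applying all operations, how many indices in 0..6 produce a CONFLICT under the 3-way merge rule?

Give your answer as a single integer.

Answer: 0

Derivation:
Final LEFT:  [charlie, echo, charlie, echo, alpha, echo, bravo]
Final RIGHT: [charlie, foxtrot, echo, alpha, alpha, echo, bravo]
i=0: L=charlie R=charlie -> agree -> charlie
i=1: L=echo=BASE, R=foxtrot -> take RIGHT -> foxtrot
i=2: L=charlie, R=echo=BASE -> take LEFT -> charlie
i=3: L=echo, R=alpha=BASE -> take LEFT -> echo
i=4: L=alpha R=alpha -> agree -> alpha
i=5: L=echo R=echo -> agree -> echo
i=6: L=bravo R=bravo -> agree -> bravo
Conflict count: 0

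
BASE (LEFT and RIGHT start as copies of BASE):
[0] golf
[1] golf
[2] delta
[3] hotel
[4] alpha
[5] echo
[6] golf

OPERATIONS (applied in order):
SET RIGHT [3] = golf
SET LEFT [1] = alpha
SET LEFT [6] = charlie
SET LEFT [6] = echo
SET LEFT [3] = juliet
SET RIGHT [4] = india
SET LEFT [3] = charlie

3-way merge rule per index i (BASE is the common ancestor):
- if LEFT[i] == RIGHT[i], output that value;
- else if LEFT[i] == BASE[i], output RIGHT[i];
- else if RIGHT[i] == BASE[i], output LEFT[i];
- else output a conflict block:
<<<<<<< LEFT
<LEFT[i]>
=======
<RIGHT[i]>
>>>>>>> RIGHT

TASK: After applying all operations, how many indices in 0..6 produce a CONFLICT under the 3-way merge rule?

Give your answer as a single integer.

Answer: 1

Derivation:
Final LEFT:  [golf, alpha, delta, charlie, alpha, echo, echo]
Final RIGHT: [golf, golf, delta, golf, india, echo, golf]
i=0: L=golf R=golf -> agree -> golf
i=1: L=alpha, R=golf=BASE -> take LEFT -> alpha
i=2: L=delta R=delta -> agree -> delta
i=3: BASE=hotel L=charlie R=golf all differ -> CONFLICT
i=4: L=alpha=BASE, R=india -> take RIGHT -> india
i=5: L=echo R=echo -> agree -> echo
i=6: L=echo, R=golf=BASE -> take LEFT -> echo
Conflict count: 1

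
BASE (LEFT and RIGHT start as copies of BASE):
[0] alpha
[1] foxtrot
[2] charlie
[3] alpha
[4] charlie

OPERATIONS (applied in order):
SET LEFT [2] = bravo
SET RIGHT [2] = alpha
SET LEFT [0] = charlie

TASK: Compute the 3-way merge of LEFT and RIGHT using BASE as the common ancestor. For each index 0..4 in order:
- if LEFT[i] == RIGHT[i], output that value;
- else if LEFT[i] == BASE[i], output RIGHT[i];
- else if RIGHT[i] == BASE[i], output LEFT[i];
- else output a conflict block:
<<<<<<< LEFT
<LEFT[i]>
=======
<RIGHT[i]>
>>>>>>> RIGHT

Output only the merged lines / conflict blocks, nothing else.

Answer: charlie
foxtrot
<<<<<<< LEFT
bravo
=======
alpha
>>>>>>> RIGHT
alpha
charlie

Derivation:
Final LEFT:  [charlie, foxtrot, bravo, alpha, charlie]
Final RIGHT: [alpha, foxtrot, alpha, alpha, charlie]
i=0: L=charlie, R=alpha=BASE -> take LEFT -> charlie
i=1: L=foxtrot R=foxtrot -> agree -> foxtrot
i=2: BASE=charlie L=bravo R=alpha all differ -> CONFLICT
i=3: L=alpha R=alpha -> agree -> alpha
i=4: L=charlie R=charlie -> agree -> charlie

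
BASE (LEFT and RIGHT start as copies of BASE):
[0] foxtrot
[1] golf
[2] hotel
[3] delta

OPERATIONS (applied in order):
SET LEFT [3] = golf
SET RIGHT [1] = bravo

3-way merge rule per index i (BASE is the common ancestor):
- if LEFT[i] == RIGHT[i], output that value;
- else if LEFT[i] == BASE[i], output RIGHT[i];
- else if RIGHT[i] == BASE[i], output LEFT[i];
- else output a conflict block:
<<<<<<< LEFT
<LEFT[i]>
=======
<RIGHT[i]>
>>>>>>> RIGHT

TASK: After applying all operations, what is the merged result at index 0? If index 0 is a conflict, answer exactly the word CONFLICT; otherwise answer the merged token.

Answer: foxtrot

Derivation:
Final LEFT:  [foxtrot, golf, hotel, golf]
Final RIGHT: [foxtrot, bravo, hotel, delta]
i=0: L=foxtrot R=foxtrot -> agree -> foxtrot
i=1: L=golf=BASE, R=bravo -> take RIGHT -> bravo
i=2: L=hotel R=hotel -> agree -> hotel
i=3: L=golf, R=delta=BASE -> take LEFT -> golf
Index 0 -> foxtrot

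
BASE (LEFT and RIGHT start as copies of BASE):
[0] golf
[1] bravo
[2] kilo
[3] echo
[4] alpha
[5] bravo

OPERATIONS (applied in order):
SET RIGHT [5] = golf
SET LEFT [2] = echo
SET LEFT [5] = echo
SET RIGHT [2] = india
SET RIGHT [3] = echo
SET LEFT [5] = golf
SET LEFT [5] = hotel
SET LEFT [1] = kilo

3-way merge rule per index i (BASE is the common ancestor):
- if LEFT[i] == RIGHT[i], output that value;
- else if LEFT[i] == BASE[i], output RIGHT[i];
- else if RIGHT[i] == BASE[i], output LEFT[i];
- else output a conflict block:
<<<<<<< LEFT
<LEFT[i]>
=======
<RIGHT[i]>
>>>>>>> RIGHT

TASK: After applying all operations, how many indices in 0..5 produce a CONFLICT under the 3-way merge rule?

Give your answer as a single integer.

Answer: 2

Derivation:
Final LEFT:  [golf, kilo, echo, echo, alpha, hotel]
Final RIGHT: [golf, bravo, india, echo, alpha, golf]
i=0: L=golf R=golf -> agree -> golf
i=1: L=kilo, R=bravo=BASE -> take LEFT -> kilo
i=2: BASE=kilo L=echo R=india all differ -> CONFLICT
i=3: L=echo R=echo -> agree -> echo
i=4: L=alpha R=alpha -> agree -> alpha
i=5: BASE=bravo L=hotel R=golf all differ -> CONFLICT
Conflict count: 2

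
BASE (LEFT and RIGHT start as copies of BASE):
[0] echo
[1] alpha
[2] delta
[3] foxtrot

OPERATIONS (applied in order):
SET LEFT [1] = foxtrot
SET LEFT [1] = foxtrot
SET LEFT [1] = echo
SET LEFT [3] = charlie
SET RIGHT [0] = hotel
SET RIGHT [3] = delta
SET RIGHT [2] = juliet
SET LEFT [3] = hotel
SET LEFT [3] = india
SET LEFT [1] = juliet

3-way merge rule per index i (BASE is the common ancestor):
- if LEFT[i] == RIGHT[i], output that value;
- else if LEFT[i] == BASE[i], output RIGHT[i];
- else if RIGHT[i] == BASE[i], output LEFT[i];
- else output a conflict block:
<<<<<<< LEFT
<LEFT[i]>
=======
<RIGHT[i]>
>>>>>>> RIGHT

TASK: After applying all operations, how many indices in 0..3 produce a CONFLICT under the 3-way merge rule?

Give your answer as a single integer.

Answer: 1

Derivation:
Final LEFT:  [echo, juliet, delta, india]
Final RIGHT: [hotel, alpha, juliet, delta]
i=0: L=echo=BASE, R=hotel -> take RIGHT -> hotel
i=1: L=juliet, R=alpha=BASE -> take LEFT -> juliet
i=2: L=delta=BASE, R=juliet -> take RIGHT -> juliet
i=3: BASE=foxtrot L=india R=delta all differ -> CONFLICT
Conflict count: 1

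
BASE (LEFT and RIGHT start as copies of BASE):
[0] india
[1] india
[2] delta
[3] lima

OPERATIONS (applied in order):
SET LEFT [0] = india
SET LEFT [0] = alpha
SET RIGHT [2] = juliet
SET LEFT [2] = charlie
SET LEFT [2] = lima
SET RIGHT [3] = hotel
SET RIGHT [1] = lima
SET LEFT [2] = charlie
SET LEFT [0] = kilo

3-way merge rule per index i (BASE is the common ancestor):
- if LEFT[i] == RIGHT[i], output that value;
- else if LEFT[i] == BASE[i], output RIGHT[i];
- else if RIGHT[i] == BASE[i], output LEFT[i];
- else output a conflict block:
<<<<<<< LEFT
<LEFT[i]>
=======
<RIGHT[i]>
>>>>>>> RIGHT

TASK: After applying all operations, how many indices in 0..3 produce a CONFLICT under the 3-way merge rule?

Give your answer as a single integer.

Answer: 1

Derivation:
Final LEFT:  [kilo, india, charlie, lima]
Final RIGHT: [india, lima, juliet, hotel]
i=0: L=kilo, R=india=BASE -> take LEFT -> kilo
i=1: L=india=BASE, R=lima -> take RIGHT -> lima
i=2: BASE=delta L=charlie R=juliet all differ -> CONFLICT
i=3: L=lima=BASE, R=hotel -> take RIGHT -> hotel
Conflict count: 1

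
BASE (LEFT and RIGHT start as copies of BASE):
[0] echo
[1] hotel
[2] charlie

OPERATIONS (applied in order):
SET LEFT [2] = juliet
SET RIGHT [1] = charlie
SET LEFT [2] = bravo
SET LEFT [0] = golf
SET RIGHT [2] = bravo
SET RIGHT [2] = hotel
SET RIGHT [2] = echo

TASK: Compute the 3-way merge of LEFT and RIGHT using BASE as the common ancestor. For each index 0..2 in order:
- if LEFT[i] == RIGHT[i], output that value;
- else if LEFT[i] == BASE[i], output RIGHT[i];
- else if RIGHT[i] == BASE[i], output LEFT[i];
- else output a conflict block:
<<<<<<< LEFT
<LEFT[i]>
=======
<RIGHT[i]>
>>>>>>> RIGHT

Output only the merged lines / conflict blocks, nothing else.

Final LEFT:  [golf, hotel, bravo]
Final RIGHT: [echo, charlie, echo]
i=0: L=golf, R=echo=BASE -> take LEFT -> golf
i=1: L=hotel=BASE, R=charlie -> take RIGHT -> charlie
i=2: BASE=charlie L=bravo R=echo all differ -> CONFLICT

Answer: golf
charlie
<<<<<<< LEFT
bravo
=======
echo
>>>>>>> RIGHT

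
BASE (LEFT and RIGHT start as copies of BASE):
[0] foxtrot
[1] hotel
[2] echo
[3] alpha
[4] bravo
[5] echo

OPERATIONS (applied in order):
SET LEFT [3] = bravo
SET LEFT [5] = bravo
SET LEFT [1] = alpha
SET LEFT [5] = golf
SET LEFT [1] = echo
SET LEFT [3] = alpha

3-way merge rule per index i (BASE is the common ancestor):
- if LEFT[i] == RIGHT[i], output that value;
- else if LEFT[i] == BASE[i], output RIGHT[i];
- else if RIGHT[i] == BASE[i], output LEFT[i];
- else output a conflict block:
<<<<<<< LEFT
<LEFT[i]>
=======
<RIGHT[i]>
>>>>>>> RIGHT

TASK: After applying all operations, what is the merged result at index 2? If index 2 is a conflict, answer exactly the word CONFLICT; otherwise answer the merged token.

Answer: echo

Derivation:
Final LEFT:  [foxtrot, echo, echo, alpha, bravo, golf]
Final RIGHT: [foxtrot, hotel, echo, alpha, bravo, echo]
i=0: L=foxtrot R=foxtrot -> agree -> foxtrot
i=1: L=echo, R=hotel=BASE -> take LEFT -> echo
i=2: L=echo R=echo -> agree -> echo
i=3: L=alpha R=alpha -> agree -> alpha
i=4: L=bravo R=bravo -> agree -> bravo
i=5: L=golf, R=echo=BASE -> take LEFT -> golf
Index 2 -> echo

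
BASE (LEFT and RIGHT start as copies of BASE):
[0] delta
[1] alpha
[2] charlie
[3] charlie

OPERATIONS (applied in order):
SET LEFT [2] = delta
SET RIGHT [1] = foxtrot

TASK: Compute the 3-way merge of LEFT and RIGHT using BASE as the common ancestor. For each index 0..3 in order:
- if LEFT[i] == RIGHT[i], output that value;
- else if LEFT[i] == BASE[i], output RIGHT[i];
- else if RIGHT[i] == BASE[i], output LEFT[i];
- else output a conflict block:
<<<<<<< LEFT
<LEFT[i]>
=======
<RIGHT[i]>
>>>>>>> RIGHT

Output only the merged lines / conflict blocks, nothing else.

Final LEFT:  [delta, alpha, delta, charlie]
Final RIGHT: [delta, foxtrot, charlie, charlie]
i=0: L=delta R=delta -> agree -> delta
i=1: L=alpha=BASE, R=foxtrot -> take RIGHT -> foxtrot
i=2: L=delta, R=charlie=BASE -> take LEFT -> delta
i=3: L=charlie R=charlie -> agree -> charlie

Answer: delta
foxtrot
delta
charlie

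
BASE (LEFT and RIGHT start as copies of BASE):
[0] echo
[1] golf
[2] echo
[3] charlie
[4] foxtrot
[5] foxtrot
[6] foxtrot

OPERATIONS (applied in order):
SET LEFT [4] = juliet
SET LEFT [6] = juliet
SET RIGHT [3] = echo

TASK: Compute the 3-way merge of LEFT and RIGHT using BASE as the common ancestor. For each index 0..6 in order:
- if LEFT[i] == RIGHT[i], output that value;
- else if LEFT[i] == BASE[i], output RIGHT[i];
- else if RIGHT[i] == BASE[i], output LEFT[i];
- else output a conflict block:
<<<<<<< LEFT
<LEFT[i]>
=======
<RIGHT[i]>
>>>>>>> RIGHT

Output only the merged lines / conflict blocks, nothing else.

Final LEFT:  [echo, golf, echo, charlie, juliet, foxtrot, juliet]
Final RIGHT: [echo, golf, echo, echo, foxtrot, foxtrot, foxtrot]
i=0: L=echo R=echo -> agree -> echo
i=1: L=golf R=golf -> agree -> golf
i=2: L=echo R=echo -> agree -> echo
i=3: L=charlie=BASE, R=echo -> take RIGHT -> echo
i=4: L=juliet, R=foxtrot=BASE -> take LEFT -> juliet
i=5: L=foxtrot R=foxtrot -> agree -> foxtrot
i=6: L=juliet, R=foxtrot=BASE -> take LEFT -> juliet

Answer: echo
golf
echo
echo
juliet
foxtrot
juliet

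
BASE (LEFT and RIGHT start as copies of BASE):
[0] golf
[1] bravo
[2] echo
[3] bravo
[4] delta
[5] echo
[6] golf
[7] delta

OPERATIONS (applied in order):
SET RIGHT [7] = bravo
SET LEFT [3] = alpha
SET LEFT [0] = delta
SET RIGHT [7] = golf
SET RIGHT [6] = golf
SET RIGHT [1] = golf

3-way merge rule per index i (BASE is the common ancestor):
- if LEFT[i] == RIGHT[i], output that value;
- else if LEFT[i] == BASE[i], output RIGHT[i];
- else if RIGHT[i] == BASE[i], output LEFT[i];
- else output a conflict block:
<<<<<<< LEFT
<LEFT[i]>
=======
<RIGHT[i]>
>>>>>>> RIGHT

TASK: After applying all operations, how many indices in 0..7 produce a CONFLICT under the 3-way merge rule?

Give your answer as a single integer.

Final LEFT:  [delta, bravo, echo, alpha, delta, echo, golf, delta]
Final RIGHT: [golf, golf, echo, bravo, delta, echo, golf, golf]
i=0: L=delta, R=golf=BASE -> take LEFT -> delta
i=1: L=bravo=BASE, R=golf -> take RIGHT -> golf
i=2: L=echo R=echo -> agree -> echo
i=3: L=alpha, R=bravo=BASE -> take LEFT -> alpha
i=4: L=delta R=delta -> agree -> delta
i=5: L=echo R=echo -> agree -> echo
i=6: L=golf R=golf -> agree -> golf
i=7: L=delta=BASE, R=golf -> take RIGHT -> golf
Conflict count: 0

Answer: 0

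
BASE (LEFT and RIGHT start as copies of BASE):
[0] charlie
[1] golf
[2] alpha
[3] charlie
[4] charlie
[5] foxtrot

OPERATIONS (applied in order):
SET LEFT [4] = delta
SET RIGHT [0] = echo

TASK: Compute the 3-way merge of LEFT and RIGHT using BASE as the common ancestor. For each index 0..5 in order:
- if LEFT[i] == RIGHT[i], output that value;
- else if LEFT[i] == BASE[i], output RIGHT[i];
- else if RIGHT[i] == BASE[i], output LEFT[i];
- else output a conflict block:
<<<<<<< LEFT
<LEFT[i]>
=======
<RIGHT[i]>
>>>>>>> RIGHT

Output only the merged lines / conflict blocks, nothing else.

Final LEFT:  [charlie, golf, alpha, charlie, delta, foxtrot]
Final RIGHT: [echo, golf, alpha, charlie, charlie, foxtrot]
i=0: L=charlie=BASE, R=echo -> take RIGHT -> echo
i=1: L=golf R=golf -> agree -> golf
i=2: L=alpha R=alpha -> agree -> alpha
i=3: L=charlie R=charlie -> agree -> charlie
i=4: L=delta, R=charlie=BASE -> take LEFT -> delta
i=5: L=foxtrot R=foxtrot -> agree -> foxtrot

Answer: echo
golf
alpha
charlie
delta
foxtrot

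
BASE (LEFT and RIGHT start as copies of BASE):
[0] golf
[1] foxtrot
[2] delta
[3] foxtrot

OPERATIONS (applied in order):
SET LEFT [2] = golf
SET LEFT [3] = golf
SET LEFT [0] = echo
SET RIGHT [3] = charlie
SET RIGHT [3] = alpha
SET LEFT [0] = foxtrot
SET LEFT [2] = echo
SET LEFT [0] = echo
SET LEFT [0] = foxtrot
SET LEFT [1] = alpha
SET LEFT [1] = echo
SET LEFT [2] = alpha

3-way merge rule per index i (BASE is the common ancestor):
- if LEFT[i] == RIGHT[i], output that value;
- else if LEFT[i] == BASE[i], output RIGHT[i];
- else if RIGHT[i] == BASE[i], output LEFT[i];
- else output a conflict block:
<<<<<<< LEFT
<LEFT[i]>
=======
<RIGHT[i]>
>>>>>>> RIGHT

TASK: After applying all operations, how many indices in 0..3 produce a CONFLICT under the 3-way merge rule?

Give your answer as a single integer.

Answer: 1

Derivation:
Final LEFT:  [foxtrot, echo, alpha, golf]
Final RIGHT: [golf, foxtrot, delta, alpha]
i=0: L=foxtrot, R=golf=BASE -> take LEFT -> foxtrot
i=1: L=echo, R=foxtrot=BASE -> take LEFT -> echo
i=2: L=alpha, R=delta=BASE -> take LEFT -> alpha
i=3: BASE=foxtrot L=golf R=alpha all differ -> CONFLICT
Conflict count: 1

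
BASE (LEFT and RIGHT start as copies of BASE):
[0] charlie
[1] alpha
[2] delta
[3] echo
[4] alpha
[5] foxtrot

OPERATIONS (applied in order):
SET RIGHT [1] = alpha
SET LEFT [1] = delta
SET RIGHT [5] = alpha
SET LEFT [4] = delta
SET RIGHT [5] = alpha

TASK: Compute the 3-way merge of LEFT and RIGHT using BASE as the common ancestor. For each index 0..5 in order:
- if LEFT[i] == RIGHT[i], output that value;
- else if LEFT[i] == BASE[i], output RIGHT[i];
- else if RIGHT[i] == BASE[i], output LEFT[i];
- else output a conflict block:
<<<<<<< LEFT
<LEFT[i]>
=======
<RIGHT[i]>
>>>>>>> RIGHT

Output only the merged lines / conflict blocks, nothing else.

Answer: charlie
delta
delta
echo
delta
alpha

Derivation:
Final LEFT:  [charlie, delta, delta, echo, delta, foxtrot]
Final RIGHT: [charlie, alpha, delta, echo, alpha, alpha]
i=0: L=charlie R=charlie -> agree -> charlie
i=1: L=delta, R=alpha=BASE -> take LEFT -> delta
i=2: L=delta R=delta -> agree -> delta
i=3: L=echo R=echo -> agree -> echo
i=4: L=delta, R=alpha=BASE -> take LEFT -> delta
i=5: L=foxtrot=BASE, R=alpha -> take RIGHT -> alpha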